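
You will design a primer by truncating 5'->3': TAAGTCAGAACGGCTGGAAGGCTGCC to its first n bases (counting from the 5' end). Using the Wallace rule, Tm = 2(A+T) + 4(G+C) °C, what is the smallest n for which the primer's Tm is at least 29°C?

First 10 bases: TAAGTCAGAA → Tm = 26°C (< 29°C)
First 11 bases: TAAGTCAGAAC → Tm = 30°C (≥ 29°C)
Each additional base adds 2°C (A/T) or 4°C (G/C), so Tm is non-decreasing in n; n = 11 is the first length to reach 29°C.

n = 11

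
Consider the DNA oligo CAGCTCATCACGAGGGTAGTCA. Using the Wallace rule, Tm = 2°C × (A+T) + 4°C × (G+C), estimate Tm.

Base counts: T=4, A=6, G=6, C=6
AT pairs contribute 10, GC pairs contribute 12.
Tm = 2×10 + 4×12 = 68°C

68°C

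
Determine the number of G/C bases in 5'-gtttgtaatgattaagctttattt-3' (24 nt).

5

Counting bases: C=1, T=13, A=6, G=4
Total G or C: 4 + 1 = 5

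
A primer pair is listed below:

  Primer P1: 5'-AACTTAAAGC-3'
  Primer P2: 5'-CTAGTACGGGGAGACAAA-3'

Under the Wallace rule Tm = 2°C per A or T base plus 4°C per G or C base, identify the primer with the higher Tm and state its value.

Primer P2, 54°C

Primer P1: A+T=7, G+C=3 → Tm = 2(7)+4(3) = 26°C
Primer P2: A+T=9, G+C=9 → Tm = 2(9)+4(9) = 54°C
26°C vs 54°C → primer P2 is higher.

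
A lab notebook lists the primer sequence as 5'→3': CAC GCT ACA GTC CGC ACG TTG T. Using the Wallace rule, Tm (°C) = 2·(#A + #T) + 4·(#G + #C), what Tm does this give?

Base counts: C=8, T=5, A=4, G=5
A+T = 9, G+C = 13
Tm = 2(9) + 4(13) = 18 + 52 = 70°C

70°C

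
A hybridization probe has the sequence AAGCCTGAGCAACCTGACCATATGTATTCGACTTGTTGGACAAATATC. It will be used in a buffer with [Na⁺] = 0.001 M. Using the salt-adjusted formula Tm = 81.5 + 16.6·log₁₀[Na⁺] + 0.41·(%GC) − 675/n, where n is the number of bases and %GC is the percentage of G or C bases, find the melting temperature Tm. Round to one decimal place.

34.7°C

Length n = 48. Base counts: G=9, C=11, A=15, T=13
G+C = 20, so %GC = 20/48 × 100 = 41.667%
Salt term: 16.6 × (-3) = -49.8
GC term: 0.41 × 41.667 = 17.083; length term: −675/48 = −14.062
Tm = 81.5 + (-49.8) + 17.083 − 14.062 = 34.721 → 34.7°C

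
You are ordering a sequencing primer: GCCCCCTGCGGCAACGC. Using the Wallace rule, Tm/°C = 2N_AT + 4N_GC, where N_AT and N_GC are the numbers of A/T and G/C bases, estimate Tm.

Base counts: C=9, G=5, T=1, A=2
A+T = 3, G+C = 14
Tm = 4·14 + 2·3 = 56 + 6 = 62°C

62°C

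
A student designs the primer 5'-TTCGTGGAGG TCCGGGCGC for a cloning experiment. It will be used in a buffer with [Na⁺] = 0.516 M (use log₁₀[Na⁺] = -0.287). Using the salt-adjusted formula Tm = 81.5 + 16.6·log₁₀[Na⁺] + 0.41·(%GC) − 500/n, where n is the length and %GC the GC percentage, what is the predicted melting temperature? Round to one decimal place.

Length n = 19. Counting bases: T=4, C=5, G=9, A=1
G+C = 14, so %GC = 14/19 × 100 = 73.684%
Salt term: 16.6 × (-0.287) = -4.764
GC term: 0.41 × 73.684 = 30.21; length term: −500/19 = −26.316
Tm = 81.5 + (-4.764) + 30.21 − 26.316 = 80.63 → 80.6°C

80.6°C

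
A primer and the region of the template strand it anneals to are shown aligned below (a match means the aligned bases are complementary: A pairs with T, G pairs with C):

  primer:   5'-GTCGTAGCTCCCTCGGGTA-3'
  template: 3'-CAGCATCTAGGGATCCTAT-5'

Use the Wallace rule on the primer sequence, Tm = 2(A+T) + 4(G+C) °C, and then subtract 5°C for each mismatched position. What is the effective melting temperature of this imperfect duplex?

Primer base counts: A=2, T=5, G=6, C=6 → A+T=7, G+C=12
Perfect-match Tm = 2(7) + 4(12) = 14 + 48 = 62°C
Mismatches (positions where the bases are not complementary): 3 (at positions 8, 14, 17)
Effective Tm = 62 − 3×5 = 62 − 15 = 47°C

47°C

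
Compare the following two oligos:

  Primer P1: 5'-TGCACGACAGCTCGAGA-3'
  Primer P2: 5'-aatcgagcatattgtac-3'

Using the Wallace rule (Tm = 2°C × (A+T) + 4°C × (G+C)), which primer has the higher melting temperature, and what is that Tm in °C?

Primer P1, 54°C

Primer P1: A+T=7, G+C=10 → Tm = 2(7)+4(10) = 54°C
Primer P2: A+T=11, G+C=6 → Tm = 2(11)+4(6) = 46°C
54°C vs 46°C → primer P1 is higher.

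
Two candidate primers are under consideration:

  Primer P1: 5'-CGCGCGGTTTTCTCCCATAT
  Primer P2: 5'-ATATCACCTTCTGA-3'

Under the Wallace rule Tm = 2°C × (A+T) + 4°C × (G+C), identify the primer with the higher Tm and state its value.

Primer P1, 62°C

Primer P1: A+T=9, G+C=11 → Tm = 2(9)+4(11) = 62°C
Primer P2: A+T=9, G+C=5 → Tm = 2(9)+4(5) = 38°C
62°C vs 38°C → primer P1 is higher.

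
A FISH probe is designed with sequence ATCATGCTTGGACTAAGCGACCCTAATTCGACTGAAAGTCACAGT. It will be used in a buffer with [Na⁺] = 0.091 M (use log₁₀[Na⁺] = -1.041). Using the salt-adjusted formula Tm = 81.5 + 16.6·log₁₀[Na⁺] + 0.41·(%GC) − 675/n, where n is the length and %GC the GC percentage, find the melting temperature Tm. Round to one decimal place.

67.4°C

Length n = 45. A=14, C=11, T=11, G=9
G+C = 20, so %GC = 20/45 × 100 = 44.444%
Salt term: 16.6 × (-1.041) = -17.281
GC term: 0.41 × 44.444 = 18.222; length term: −675/45 = −15
Tm = 81.5 + (-17.281) + 18.222 − 15 = 67.441 → 67.4°C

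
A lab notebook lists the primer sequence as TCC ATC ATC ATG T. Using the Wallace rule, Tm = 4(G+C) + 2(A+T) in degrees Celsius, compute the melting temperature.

Counting bases: G=1, C=4, T=5, A=3
AT pairs contribute 8, GC pairs contribute 5.
Tm = 2(8) + 4(5) = 16 + 20 = 36°C

36°C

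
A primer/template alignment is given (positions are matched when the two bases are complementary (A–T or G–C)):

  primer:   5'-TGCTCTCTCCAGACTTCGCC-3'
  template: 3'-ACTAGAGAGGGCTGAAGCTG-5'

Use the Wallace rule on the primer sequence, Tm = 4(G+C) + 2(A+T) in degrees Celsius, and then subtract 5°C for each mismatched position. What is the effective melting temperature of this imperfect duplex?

49°C

Primer base counts: A=2, T=6, G=3, C=9 → A+T=8, G+C=12
Perfect-match Tm = 2(8) + 4(12) = 16 + 48 = 64°C
Mismatches (positions where the bases are not complementary): 3 (at positions 3, 11, 19)
Effective Tm = 64 − 3×5 = 64 − 15 = 49°C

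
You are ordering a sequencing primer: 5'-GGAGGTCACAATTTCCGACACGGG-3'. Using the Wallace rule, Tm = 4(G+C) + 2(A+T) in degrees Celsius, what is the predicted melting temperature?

Counting bases: C=6, T=4, G=8, A=6
So N_AT = 10 and N_GC = 14.
Tm = 2(10) + 4(14) = 20 + 56 = 76°C

76°C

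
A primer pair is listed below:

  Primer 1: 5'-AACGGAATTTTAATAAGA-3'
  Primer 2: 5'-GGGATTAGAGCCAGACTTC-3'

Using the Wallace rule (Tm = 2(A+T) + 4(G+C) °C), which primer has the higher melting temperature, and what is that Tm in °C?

Primer 1: A+T=14, G+C=4 → Tm = 2(14)+4(4) = 44°C
Primer 2: A+T=9, G+C=10 → Tm = 2(9)+4(10) = 58°C
44°C vs 58°C → primer 2 is higher.

Primer 2, 58°C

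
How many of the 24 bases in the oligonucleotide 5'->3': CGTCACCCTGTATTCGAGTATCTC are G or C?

12

Base counts: C=8, A=4, T=8, G=4
Total G or C: 4 + 8 = 12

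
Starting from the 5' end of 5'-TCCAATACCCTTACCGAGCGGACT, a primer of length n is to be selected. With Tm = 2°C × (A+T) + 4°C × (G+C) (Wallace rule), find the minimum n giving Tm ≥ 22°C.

First 7 bases: TCCAATA → Tm = 18°C (< 22°C)
First 8 bases: TCCAATAC → Tm = 22°C (≥ 22°C)
Each additional base adds 2°C (A/T) or 4°C (G/C), so Tm is non-decreasing in n; n = 8 is the first length to reach 22°C.

n = 8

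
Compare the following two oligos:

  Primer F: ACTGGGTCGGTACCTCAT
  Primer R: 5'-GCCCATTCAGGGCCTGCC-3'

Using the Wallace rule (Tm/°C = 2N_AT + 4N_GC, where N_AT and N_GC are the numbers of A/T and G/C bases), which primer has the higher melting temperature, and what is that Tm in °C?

Primer F: A+T=8, G+C=10 → Tm = 2(8)+4(10) = 56°C
Primer R: A+T=5, G+C=13 → Tm = 2(5)+4(13) = 62°C
56°C vs 62°C → primer R is higher.

Primer R, 62°C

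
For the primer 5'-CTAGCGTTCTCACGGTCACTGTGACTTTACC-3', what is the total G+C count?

Counting bases: T=10, A=5, C=10, G=6
Total G or C: 6 + 10 = 16

16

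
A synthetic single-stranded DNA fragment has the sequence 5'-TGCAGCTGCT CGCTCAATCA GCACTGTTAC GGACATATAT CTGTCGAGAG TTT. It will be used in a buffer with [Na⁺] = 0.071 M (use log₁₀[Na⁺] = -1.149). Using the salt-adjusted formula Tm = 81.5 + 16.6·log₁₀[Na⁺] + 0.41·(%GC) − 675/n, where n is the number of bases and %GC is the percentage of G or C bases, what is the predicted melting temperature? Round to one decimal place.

Length n = 53. Base counts: T=16, A=12, G=12, C=13
G+C = 25, so %GC = 25/53 × 100 = 47.17%
Salt term: 16.6 × (-1.149) = -19.073
GC term: 0.41 × 47.17 = 19.34; length term: −675/53 = −12.736
Tm = 81.5 + (-19.073) + 19.34 − 12.736 = 69.031 → 69.0°C

69.0°C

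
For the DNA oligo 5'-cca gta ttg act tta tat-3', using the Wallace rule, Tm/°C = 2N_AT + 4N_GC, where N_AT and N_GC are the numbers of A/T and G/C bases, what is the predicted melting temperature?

Scanning the sequence gives C=3, T=8, G=2, A=5.
AT pairs contribute 13, GC pairs contribute 5.
Tm = 4·5 + 2·13 = 20 + 26 = 46°C

46°C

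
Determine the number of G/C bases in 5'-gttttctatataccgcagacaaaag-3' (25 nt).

9

Scanning the sequence gives A=9, C=5, T=7, G=4.
Total G or C: 4 + 5 = 9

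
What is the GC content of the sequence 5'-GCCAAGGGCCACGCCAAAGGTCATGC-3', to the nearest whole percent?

Counting bases: A=7, C=9, T=2, G=8
G+C = 8 + 9 = 17 out of 26 bases
%GC = 17/26 × 100 = 65.38% ≈ 65%

65%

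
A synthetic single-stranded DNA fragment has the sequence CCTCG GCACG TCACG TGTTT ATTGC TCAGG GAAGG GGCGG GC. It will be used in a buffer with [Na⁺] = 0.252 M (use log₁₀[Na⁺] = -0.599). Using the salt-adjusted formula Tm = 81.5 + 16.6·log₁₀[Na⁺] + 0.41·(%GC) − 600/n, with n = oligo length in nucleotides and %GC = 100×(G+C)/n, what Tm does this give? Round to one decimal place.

Length n = 42. Scanning the sequence gives G=16, A=6, C=11, T=9.
G+C = 27, so %GC = 27/42 × 100 = 64.286%
Salt term: 16.6 × (-0.599) = -9.943
GC term: 0.41 × 64.286 = 26.357; length term: −600/42 = −14.286
Tm = 81.5 + (-9.943) + 26.357 − 14.286 = 83.628 → 83.6°C

83.6°C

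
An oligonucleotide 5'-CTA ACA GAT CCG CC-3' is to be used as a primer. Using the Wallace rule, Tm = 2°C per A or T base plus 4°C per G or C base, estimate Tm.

Counting bases: T=2, C=6, A=4, G=2
AT pairs contribute 6, GC pairs contribute 8.
Tm = 4·8 + 2·6 = 32 + 12 = 44°C

44°C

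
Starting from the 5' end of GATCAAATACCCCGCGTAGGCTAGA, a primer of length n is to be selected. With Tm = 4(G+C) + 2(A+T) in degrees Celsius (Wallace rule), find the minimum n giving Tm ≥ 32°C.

n = 12

First 11 bases: GATCAAATACC → Tm = 30°C (< 32°C)
First 12 bases: GATCAAATACCC → Tm = 34°C (≥ 32°C)
Since every base adds ≥2°C, Tm only increases with n, so the threshold is first crossed at n = 12.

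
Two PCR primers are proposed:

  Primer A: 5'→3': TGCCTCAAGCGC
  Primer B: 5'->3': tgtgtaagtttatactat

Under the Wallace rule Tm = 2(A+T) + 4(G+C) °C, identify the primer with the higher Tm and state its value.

Primer A: A+T=4, G+C=8 → Tm = 2(4)+4(8) = 40°C
Primer B: A+T=14, G+C=4 → Tm = 2(14)+4(4) = 44°C
40°C vs 44°C → primer B is higher.

Primer B, 44°C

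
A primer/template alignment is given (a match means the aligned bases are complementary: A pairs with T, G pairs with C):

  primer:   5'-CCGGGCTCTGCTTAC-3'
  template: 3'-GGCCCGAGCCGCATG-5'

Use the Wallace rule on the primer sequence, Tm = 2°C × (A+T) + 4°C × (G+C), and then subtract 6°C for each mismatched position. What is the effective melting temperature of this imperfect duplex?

Primer base counts: A=1, T=4, G=4, C=6 → A+T=5, G+C=10
Perfect-match Tm = 2(5) + 4(10) = 10 + 40 = 50°C
Mismatches (positions where the bases are not complementary): 2 (at positions 9, 12)
Effective Tm = 50 − 2×6 = 50 − 12 = 38°C

38°C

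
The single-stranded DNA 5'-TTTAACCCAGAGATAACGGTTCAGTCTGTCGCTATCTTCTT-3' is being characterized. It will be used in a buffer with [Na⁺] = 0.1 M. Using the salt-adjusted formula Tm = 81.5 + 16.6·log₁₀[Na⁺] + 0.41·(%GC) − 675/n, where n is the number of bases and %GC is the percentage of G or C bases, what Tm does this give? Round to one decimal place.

65.4°C

Length n = 41. Scanning the sequence gives C=10, T=15, A=9, G=7.
G+C = 17, so %GC = 17/41 × 100 = 41.463%
Salt term: 16.6 × (-1) = -16.6
GC term: 0.41 × 41.463 = 17; length term: −675/41 = −16.463
Tm = 81.5 + (-16.6) + 17 − 16.463 = 65.437 → 65.4°C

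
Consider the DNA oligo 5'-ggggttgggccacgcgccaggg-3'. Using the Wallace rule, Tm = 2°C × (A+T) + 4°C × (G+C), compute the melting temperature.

Base counts: A=2, T=2, G=12, C=6
A+T = 4, G+C = 18
Tm = 2(4) + 4(18) = 8 + 72 = 80°C

80°C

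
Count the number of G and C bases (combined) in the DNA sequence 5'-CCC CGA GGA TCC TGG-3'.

11

A=2, C=6, T=2, G=5
G+C = 5 + 6 = 11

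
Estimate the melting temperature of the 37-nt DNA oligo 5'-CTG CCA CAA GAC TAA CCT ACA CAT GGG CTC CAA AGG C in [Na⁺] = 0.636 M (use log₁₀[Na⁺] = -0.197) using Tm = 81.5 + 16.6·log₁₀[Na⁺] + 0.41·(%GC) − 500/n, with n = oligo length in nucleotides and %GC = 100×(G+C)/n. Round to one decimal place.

Length n = 37. Counting bases: C=13, A=12, G=7, T=5
G+C = 20, so %GC = 20/37 × 100 = 54.054%
Salt term: 16.6 × (-0.197) = -3.27
GC term: 0.41 × 54.054 = 22.162; length term: −500/37 = −13.514
Tm = 81.5 + (-3.27) + 22.162 − 13.514 = 86.878 → 86.9°C

86.9°C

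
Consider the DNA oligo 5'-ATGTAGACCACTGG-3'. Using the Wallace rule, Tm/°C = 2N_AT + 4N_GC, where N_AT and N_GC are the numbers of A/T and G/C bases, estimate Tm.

C=3, T=3, G=4, A=4
So N_AT = 7 and N_GC = 7.
Tm = 2×7 + 4×7 = 42°C

42°C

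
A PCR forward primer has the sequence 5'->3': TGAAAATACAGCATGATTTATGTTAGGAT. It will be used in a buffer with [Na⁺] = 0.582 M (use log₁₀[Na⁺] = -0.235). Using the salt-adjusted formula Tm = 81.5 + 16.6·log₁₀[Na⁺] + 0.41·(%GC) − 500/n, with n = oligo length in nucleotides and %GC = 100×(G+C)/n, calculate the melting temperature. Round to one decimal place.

71.7°C

Length n = 29. Scanning the sequence gives T=10, G=6, A=11, C=2.
G+C = 8, so %GC = 8/29 × 100 = 27.586%
Salt term: 16.6 × (-0.235) = -3.901
GC term: 0.41 × 27.586 = 11.31; length term: −500/29 = −17.241
Tm = 81.5 + (-3.901) + 11.31 − 17.241 = 71.668 → 71.7°C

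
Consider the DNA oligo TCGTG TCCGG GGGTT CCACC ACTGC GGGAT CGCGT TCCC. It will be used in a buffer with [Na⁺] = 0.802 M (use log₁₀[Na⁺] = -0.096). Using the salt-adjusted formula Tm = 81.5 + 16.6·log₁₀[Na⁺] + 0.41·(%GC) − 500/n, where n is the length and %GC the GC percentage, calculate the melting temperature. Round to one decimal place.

Length n = 39. Scanning the sequence gives C=14, T=9, A=3, G=13.
G+C = 27, so %GC = 27/39 × 100 = 69.231%
Salt term: 16.6 × (-0.096) = -1.594
GC term: 0.41 × 69.231 = 28.385; length term: −500/39 = −12.821
Tm = 81.5 + (-1.594) + 28.385 − 12.821 = 95.47 → 95.5°C

95.5°C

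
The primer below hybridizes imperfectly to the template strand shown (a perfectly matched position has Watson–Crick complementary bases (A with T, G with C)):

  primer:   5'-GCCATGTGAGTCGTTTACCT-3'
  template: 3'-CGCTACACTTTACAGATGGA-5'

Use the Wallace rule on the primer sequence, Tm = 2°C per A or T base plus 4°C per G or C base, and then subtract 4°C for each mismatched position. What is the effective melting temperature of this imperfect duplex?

Primer base counts: A=3, T=7, G=5, C=5 → A+T=10, G+C=10
Perfect-match Tm = 2(10) + 4(10) = 20 + 40 = 60°C
Mismatches (positions where the bases are not complementary): 5 (at positions 3, 10, 11, 12, 15)
Effective Tm = 60 − 5×4 = 60 − 20 = 40°C

40°C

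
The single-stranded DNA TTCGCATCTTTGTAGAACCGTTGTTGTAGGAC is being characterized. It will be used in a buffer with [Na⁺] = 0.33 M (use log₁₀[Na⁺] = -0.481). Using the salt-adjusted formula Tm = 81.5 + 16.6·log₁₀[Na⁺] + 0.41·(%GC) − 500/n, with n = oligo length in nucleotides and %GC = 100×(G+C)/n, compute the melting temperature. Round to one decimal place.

Length n = 32. Scanning the sequence gives C=6, T=12, A=6, G=8.
G+C = 14, so %GC = 14/32 × 100 = 43.75%
Salt term: 16.6 × (-0.481) = -7.985
GC term: 0.41 × 43.75 = 17.938; length term: −500/32 = −15.625
Tm = 81.5 + (-7.985) + 17.938 − 15.625 = 75.828 → 75.8°C

75.8°C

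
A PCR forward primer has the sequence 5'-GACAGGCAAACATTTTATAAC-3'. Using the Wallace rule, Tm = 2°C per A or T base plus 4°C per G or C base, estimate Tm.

56°C

Base counts: G=3, T=5, C=4, A=9
A+T = 14, G+C = 7
Tm = 2(14) + 4(7) = 28 + 28 = 56°C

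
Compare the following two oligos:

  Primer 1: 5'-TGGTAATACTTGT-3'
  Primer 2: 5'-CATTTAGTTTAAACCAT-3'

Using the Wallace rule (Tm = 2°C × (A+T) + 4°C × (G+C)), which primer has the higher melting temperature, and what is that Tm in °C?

Primer 2, 42°C

Primer 1: A+T=9, G+C=4 → Tm = 2(9)+4(4) = 34°C
Primer 2: A+T=13, G+C=4 → Tm = 2(13)+4(4) = 42°C
34°C vs 42°C → primer 2 is higher.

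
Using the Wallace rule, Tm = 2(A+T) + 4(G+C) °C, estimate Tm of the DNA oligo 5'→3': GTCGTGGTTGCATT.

42°C

Base counts: T=6, C=2, G=5, A=1
A+T = 7, G+C = 7
Tm = 2(7) + 4(7) = 14 + 28 = 42°C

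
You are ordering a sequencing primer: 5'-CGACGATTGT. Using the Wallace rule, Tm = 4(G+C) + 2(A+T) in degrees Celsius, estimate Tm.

30°C

G=3, T=3, A=2, C=2
AT pairs contribute 5, GC pairs contribute 5.
Tm = 2(5) + 4(5) = 10 + 20 = 30°C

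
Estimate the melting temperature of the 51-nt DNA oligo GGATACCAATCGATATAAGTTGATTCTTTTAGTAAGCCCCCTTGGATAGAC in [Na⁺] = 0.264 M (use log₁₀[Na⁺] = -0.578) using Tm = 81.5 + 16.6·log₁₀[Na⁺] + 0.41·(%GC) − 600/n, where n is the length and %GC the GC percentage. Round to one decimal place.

Length n = 51. A=15, T=16, C=10, G=10
G+C = 20, so %GC = 20/51 × 100 = 39.216%
Salt term: 16.6 × (-0.578) = -9.595
GC term: 0.41 × 39.216 = 16.079; length term: −600/51 = −11.765
Tm = 81.5 + (-9.595) + 16.079 − 11.765 = 76.219 → 76.2°C

76.2°C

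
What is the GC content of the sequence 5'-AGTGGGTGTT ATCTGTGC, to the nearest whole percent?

50%

Scanning the sequence gives A=2, C=2, G=7, T=7.
G+C = 7 + 2 = 9 out of 18 bases
%GC = 9/18 × 100 = 50% ≈ 50%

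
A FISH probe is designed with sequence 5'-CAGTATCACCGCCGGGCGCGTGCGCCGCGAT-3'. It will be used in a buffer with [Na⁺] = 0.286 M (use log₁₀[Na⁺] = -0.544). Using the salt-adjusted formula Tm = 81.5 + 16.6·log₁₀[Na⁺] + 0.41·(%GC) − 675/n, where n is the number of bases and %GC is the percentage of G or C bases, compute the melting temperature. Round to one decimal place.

81.1°C

Length n = 31. Counting bases: G=11, T=4, C=12, A=4
G+C = 23, so %GC = 23/31 × 100 = 74.194%
Salt term: 16.6 × (-0.544) = -9.03
GC term: 0.41 × 74.194 = 30.42; length term: −675/31 = −21.774
Tm = 81.5 + (-9.03) + 30.42 − 21.774 = 81.116 → 81.1°C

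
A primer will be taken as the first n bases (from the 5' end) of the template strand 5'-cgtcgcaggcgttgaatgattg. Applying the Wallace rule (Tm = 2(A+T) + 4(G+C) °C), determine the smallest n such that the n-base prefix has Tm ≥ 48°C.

First 13 bases: CGTCGCAGGCGTT → Tm = 44°C (< 48°C)
First 14 bases: CGTCGCAGGCGTTG → Tm = 48°C (≥ 48°C)
Since every base adds ≥2°C, Tm only increases with n, so the threshold is first crossed at n = 14.

n = 14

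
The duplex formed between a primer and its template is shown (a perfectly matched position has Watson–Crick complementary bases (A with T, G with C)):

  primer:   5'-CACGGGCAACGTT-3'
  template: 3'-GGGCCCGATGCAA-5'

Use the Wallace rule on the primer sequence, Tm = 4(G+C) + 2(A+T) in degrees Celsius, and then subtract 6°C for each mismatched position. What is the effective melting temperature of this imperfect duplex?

Primer base counts: A=3, T=2, G=4, C=4 → A+T=5, G+C=8
Perfect-match Tm = 2(5) + 4(8) = 10 + 32 = 42°C
Mismatches (positions where the bases are not complementary): 2 (at positions 2, 8)
Effective Tm = 42 − 2×6 = 42 − 12 = 30°C

30°C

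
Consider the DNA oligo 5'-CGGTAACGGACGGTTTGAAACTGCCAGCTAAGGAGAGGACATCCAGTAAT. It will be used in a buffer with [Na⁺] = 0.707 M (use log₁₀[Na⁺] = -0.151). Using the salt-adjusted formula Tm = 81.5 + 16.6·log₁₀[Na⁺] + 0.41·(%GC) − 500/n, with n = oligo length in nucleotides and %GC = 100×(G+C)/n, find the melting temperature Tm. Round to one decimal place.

89.5°C

Length n = 50. G=15, C=10, T=9, A=16
G+C = 25, so %GC = 25/50 × 100 = 50%
Salt term: 16.6 × (-0.151) = -2.507
GC term: 0.41 × 50 = 20.5; length term: −500/50 = −10
Tm = 81.5 + (-2.507) + 20.5 − 10 = 89.493 → 89.5°C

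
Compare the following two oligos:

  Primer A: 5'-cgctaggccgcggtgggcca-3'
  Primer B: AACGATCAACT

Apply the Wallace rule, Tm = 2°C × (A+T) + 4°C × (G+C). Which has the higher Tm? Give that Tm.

Primer A, 72°C

Primer A: A+T=4, G+C=16 → Tm = 2(4)+4(16) = 72°C
Primer B: A+T=7, G+C=4 → Tm = 2(7)+4(4) = 30°C
72°C vs 30°C → primer A is higher.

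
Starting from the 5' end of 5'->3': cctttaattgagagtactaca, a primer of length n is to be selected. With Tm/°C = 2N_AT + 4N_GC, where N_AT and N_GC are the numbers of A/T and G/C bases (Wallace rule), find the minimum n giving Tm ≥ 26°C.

n = 10

First 9 bases: CCTTTAATT → Tm = 22°C (< 26°C)
First 10 bases: CCTTTAATTG → Tm = 26°C (≥ 26°C)
Since every base adds ≥2°C, Tm only increases with n, so the threshold is first crossed at n = 10.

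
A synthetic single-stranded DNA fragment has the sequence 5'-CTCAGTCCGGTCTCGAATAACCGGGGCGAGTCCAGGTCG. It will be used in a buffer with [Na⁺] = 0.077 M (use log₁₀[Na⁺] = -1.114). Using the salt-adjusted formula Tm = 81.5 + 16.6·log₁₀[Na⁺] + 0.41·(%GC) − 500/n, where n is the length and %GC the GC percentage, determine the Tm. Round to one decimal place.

Length n = 39. Scanning the sequence gives G=13, T=7, C=12, A=7.
G+C = 25, so %GC = 25/39 × 100 = 64.103%
Salt term: 16.6 × (-1.114) = -18.492
GC term: 0.41 × 64.103 = 26.282; length term: −500/39 = −12.821
Tm = 81.5 + (-18.492) + 26.282 − 12.821 = 76.469 → 76.5°C

76.5°C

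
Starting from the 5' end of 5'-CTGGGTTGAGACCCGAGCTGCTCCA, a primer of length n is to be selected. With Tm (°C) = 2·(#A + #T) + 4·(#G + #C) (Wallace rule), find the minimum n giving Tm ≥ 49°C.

n = 15

First 14 bases: CTGGGTTGAGACCC → Tm = 46°C (< 49°C)
First 15 bases: CTGGGTTGAGACCCG → Tm = 50°C (≥ 49°C)
Since every base adds ≥2°C, Tm only increases with n, so the threshold is first crossed at n = 15.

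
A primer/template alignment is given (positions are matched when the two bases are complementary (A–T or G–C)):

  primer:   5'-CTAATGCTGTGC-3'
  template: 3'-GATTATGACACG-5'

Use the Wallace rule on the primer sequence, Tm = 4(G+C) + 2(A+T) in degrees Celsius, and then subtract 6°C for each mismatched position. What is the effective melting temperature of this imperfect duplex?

Primer base counts: A=2, T=4, G=3, C=3 → A+T=6, G+C=6
Perfect-match Tm = 2(6) + 4(6) = 12 + 24 = 36°C
Mismatches (positions where the bases are not complementary): 1 (at position 6)
Effective Tm = 36 − 1×6 = 36 − 6 = 30°C

30°C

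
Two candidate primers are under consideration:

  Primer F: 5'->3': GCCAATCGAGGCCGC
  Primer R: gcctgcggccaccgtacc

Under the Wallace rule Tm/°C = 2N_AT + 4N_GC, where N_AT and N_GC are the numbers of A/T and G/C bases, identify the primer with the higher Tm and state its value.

Primer F: A+T=4, G+C=11 → Tm = 2(4)+4(11) = 52°C
Primer R: A+T=4, G+C=14 → Tm = 2(4)+4(14) = 64°C
52°C vs 64°C → primer R is higher.

Primer R, 64°C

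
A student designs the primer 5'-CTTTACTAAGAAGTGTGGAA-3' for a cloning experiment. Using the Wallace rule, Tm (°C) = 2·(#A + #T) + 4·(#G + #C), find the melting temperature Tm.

Base counts: A=7, T=6, G=5, C=2
A+T = 13, G+C = 7
Tm = 4·7 + 2·13 = 28 + 26 = 54°C

54°C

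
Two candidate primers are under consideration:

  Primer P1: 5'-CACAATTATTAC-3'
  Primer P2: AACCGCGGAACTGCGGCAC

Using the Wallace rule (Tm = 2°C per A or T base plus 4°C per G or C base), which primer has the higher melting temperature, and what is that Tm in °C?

Primer P2, 64°C

Primer P1: A+T=9, G+C=3 → Tm = 2(9)+4(3) = 30°C
Primer P2: A+T=6, G+C=13 → Tm = 2(6)+4(13) = 64°C
30°C vs 64°C → primer P2 is higher.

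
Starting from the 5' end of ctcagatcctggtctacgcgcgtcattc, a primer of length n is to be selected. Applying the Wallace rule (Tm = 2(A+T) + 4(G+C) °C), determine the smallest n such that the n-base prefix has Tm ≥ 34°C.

First 10 bases: CTCAGATCCT → Tm = 30°C (< 34°C)
First 11 bases: CTCAGATCCTG → Tm = 34°C (≥ 34°C)
Since every base adds ≥2°C, Tm only increases with n, so the threshold is first crossed at n = 11.

n = 11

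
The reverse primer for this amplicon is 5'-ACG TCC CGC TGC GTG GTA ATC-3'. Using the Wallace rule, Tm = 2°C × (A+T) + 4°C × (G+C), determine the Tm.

Counting bases: A=3, G=6, T=5, C=7
AT pairs contribute 8, GC pairs contribute 13.
Tm = 2×8 + 4×13 = 68°C

68°C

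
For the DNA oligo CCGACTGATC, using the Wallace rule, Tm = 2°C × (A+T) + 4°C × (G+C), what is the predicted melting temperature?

32°C

T=2, G=2, C=4, A=2
So N_AT = 4 and N_GC = 6.
Tm = 2×4 + 4×6 = 32°C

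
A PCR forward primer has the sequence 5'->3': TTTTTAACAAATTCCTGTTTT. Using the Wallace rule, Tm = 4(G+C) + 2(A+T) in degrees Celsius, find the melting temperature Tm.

50°C

Base counts: G=1, C=3, T=12, A=5
A+T = 17, G+C = 4
Tm = 2(17) + 4(4) = 34 + 16 = 50°C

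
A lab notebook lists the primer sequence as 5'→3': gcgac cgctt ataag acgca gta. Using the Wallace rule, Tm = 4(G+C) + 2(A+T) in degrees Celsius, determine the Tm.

70°C

Counting bases: A=7, G=6, T=4, C=6
So N_AT = 11 and N_GC = 12.
Tm = 4·12 + 2·11 = 48 + 22 = 70°C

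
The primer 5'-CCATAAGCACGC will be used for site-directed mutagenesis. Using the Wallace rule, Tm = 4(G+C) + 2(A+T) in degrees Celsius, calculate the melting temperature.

Base counts: G=2, A=4, T=1, C=5
AT pairs contribute 5, GC pairs contribute 7.
Tm = 2(5) + 4(7) = 10 + 28 = 38°C

38°C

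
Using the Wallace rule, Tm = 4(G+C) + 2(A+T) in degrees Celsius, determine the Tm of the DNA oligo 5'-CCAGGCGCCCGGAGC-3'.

56°C

Base counts: A=2, C=7, G=6, T=0
A+T = 2, G+C = 13
Tm = 2×2 + 4×13 = 56°C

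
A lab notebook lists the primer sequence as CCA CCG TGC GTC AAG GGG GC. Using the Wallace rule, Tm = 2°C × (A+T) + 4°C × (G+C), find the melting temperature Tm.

Scanning the sequence gives C=7, T=2, G=8, A=3.
So N_AT = 5 and N_GC = 15.
Tm = 2(5) + 4(15) = 10 + 60 = 70°C

70°C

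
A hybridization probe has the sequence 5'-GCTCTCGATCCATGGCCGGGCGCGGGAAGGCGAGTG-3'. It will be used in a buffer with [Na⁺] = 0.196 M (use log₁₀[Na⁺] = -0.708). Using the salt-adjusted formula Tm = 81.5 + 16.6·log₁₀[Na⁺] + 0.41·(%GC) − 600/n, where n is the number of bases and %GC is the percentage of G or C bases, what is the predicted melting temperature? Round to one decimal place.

Length n = 36. Counting bases: G=16, T=5, A=5, C=10
G+C = 26, so %GC = 26/36 × 100 = 72.222%
Salt term: 16.6 × (-0.708) = -11.753
GC term: 0.41 × 72.222 = 29.611; length term: −600/36 = −16.667
Tm = 81.5 + (-11.753) + 29.611 − 16.667 = 82.691 → 82.7°C

82.7°C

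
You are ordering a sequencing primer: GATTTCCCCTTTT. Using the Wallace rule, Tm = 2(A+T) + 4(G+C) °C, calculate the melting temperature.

36°C

T=7, A=1, C=4, G=1
AT pairs contribute 8, GC pairs contribute 5.
Tm = 2×8 + 4×5 = 36°C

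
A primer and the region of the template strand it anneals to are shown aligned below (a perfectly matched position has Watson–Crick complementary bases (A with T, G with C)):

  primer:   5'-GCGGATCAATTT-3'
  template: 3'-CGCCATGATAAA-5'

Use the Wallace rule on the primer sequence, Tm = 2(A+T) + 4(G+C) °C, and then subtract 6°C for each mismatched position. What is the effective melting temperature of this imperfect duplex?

Primer base counts: A=3, T=4, G=3, C=2 → A+T=7, G+C=5
Perfect-match Tm = 2(7) + 4(5) = 14 + 20 = 34°C
Mismatches (positions where the bases are not complementary): 3 (at positions 5, 6, 8)
Effective Tm = 34 − 3×6 = 34 − 18 = 16°C

16°C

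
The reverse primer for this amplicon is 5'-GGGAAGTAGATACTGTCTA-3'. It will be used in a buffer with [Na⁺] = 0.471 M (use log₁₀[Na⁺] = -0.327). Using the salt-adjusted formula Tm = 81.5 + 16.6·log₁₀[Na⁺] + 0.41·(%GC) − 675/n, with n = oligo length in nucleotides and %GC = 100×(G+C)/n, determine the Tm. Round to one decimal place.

Length n = 19. Base counts: A=6, G=6, C=2, T=5
G+C = 8, so %GC = 8/19 × 100 = 42.105%
Salt term: 16.6 × (-0.327) = -5.428
GC term: 0.41 × 42.105 = 17.263; length term: −675/19 = −35.526
Tm = 81.5 + (-5.428) + 17.263 − 35.526 = 57.809 → 57.8°C

57.8°C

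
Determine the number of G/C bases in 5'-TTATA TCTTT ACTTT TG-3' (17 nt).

G=1, A=3, C=2, T=11
G+C = 1 + 2 = 3

3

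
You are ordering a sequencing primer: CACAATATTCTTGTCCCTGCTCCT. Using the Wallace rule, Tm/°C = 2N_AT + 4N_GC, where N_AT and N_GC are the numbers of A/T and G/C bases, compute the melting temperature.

70°C

Counting bases: G=2, C=9, A=4, T=9
AT pairs contribute 13, GC pairs contribute 11.
Tm = 2×13 + 4×11 = 70°C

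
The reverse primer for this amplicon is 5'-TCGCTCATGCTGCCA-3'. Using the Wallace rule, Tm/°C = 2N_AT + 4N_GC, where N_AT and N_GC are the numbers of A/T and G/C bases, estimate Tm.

Counting bases: G=3, T=4, A=2, C=6
So N_AT = 6 and N_GC = 9.
Tm = 4·9 + 2·6 = 36 + 12 = 48°C

48°C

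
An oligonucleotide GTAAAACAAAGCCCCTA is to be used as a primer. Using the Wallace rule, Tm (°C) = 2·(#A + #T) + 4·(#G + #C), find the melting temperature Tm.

48°C

Counting bases: C=5, A=8, T=2, G=2
So N_AT = 10 and N_GC = 7.
Tm = 4·7 + 2·10 = 28 + 20 = 48°C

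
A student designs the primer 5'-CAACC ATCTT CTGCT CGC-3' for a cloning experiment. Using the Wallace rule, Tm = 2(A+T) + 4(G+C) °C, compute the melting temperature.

Scanning the sequence gives G=2, T=5, A=3, C=8.
So N_AT = 8 and N_GC = 10.
Tm = 2×8 + 4×10 = 56°C

56°C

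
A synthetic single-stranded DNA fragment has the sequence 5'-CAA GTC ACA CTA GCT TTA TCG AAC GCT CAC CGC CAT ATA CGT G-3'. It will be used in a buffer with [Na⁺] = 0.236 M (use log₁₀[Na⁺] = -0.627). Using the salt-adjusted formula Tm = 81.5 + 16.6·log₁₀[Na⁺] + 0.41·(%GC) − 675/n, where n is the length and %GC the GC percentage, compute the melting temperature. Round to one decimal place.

Length n = 43. G=7, T=10, C=14, A=12
G+C = 21, so %GC = 21/43 × 100 = 48.837%
Salt term: 16.6 × (-0.627) = -10.408
GC term: 0.41 × 48.837 = 20.023; length term: −675/43 = −15.698
Tm = 81.5 + (-10.408) + 20.023 − 15.698 = 75.417 → 75.4°C

75.4°C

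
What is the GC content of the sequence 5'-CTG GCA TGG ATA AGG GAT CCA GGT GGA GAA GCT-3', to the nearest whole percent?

T=6, C=5, A=9, G=13
G+C = 13 + 5 = 18 out of 33 bases
%GC = 18/33 × 100 = 54.55% ≈ 55%

55%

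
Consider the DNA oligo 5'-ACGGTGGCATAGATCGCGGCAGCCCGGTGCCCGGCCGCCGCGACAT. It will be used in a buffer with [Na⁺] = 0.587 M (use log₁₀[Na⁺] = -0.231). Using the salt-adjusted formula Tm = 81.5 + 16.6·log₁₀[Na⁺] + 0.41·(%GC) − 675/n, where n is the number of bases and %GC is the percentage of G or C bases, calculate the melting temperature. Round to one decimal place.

Length n = 46. Counting bases: T=5, A=7, G=17, C=17
G+C = 34, so %GC = 34/46 × 100 = 73.913%
Salt term: 16.6 × (-0.231) = -3.835
GC term: 0.41 × 73.913 = 30.304; length term: −675/46 = −14.674
Tm = 81.5 + (-3.835) + 30.304 − 14.674 = 93.295 → 93.3°C

93.3°C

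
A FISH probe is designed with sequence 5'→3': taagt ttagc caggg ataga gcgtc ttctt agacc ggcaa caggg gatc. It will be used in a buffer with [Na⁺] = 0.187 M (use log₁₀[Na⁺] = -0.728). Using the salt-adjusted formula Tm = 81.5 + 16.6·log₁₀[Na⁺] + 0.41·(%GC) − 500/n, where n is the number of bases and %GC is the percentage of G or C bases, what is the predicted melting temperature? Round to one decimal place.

Length n = 49. Scanning the sequence gives T=11, A=13, C=10, G=15.
G+C = 25, so %GC = 25/49 × 100 = 51.02%
Salt term: 16.6 × (-0.728) = -12.085
GC term: 0.41 × 51.02 = 20.918; length term: −500/49 = −10.204
Tm = 81.5 + (-12.085) + 20.918 − 10.204 = 80.129 → 80.1°C

80.1°C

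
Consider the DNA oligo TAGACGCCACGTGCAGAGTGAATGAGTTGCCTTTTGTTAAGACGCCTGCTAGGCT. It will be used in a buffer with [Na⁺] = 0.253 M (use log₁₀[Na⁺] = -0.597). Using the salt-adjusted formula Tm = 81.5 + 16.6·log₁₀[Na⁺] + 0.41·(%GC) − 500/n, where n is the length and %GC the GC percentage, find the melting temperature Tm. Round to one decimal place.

83.4°C

Length n = 55. Scanning the sequence gives T=15, A=12, C=12, G=16.
G+C = 28, so %GC = 28/55 × 100 = 50.909%
Salt term: 16.6 × (-0.597) = -9.91
GC term: 0.41 × 50.909 = 20.873; length term: −500/55 = −9.091
Tm = 81.5 + (-9.91) + 20.873 − 9.091 = 83.372 → 83.4°C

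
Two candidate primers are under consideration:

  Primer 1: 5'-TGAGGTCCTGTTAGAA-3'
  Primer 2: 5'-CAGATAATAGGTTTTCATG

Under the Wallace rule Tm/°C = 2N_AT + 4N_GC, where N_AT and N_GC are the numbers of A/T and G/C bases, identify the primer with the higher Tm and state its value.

Primer 2, 50°C

Primer 1: A+T=9, G+C=7 → Tm = 2(9)+4(7) = 46°C
Primer 2: A+T=13, G+C=6 → Tm = 2(13)+4(6) = 50°C
46°C vs 50°C → primer 2 is higher.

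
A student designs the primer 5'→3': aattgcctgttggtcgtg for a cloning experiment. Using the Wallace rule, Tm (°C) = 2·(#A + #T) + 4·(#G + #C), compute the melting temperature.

54°C

A=2, G=6, C=3, T=7
A+T = 9, G+C = 9
Tm = 2×9 + 4×9 = 54°C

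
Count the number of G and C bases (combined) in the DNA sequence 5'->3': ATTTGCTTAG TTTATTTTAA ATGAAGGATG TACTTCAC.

10

A=11, C=4, T=17, G=6
G+C = 6 + 4 = 10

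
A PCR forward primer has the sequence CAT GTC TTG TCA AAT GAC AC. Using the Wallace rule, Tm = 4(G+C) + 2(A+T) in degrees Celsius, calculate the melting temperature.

C=5, A=6, G=3, T=6
AT pairs contribute 12, GC pairs contribute 8.
Tm = 4·8 + 2·12 = 32 + 24 = 56°C

56°C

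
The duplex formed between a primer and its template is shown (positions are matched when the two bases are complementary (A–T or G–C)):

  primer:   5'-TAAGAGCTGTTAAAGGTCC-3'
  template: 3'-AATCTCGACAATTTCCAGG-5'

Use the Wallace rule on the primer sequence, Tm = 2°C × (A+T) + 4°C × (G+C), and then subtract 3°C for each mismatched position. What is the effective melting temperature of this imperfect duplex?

Primer base counts: A=6, T=5, G=5, C=3 → A+T=11, G+C=8
Perfect-match Tm = 2(11) + 4(8) = 22 + 32 = 54°C
Mismatches (positions where the bases are not complementary): 1 (at position 2)
Effective Tm = 54 − 1×3 = 54 − 3 = 51°C

51°C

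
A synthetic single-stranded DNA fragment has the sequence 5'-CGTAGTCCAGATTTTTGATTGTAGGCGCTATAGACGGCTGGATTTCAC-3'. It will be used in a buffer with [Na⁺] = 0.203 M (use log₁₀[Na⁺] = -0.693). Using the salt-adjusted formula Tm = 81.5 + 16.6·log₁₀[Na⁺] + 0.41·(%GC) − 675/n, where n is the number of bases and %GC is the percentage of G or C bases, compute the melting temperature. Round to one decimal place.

74.7°C

Length n = 48. G=13, T=16, C=9, A=10
G+C = 22, so %GC = 22/48 × 100 = 45.833%
Salt term: 16.6 × (-0.693) = -11.504
GC term: 0.41 × 45.833 = 18.792; length term: −675/48 = −14.062
Tm = 81.5 + (-11.504) + 18.792 − 14.062 = 74.726 → 74.7°C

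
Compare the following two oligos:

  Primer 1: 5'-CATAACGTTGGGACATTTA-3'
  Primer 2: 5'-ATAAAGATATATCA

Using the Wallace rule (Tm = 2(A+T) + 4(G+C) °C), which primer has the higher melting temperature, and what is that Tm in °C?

Primer 1: A+T=12, G+C=7 → Tm = 2(12)+4(7) = 52°C
Primer 2: A+T=12, G+C=2 → Tm = 2(12)+4(2) = 32°C
52°C vs 32°C → primer 1 is higher.

Primer 1, 52°C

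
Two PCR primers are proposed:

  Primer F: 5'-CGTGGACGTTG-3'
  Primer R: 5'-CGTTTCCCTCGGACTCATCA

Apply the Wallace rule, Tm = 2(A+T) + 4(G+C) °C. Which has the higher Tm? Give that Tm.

Primer F: A+T=4, G+C=7 → Tm = 2(4)+4(7) = 36°C
Primer R: A+T=9, G+C=11 → Tm = 2(9)+4(11) = 62°C
36°C vs 62°C → primer R is higher.

Primer R, 62°C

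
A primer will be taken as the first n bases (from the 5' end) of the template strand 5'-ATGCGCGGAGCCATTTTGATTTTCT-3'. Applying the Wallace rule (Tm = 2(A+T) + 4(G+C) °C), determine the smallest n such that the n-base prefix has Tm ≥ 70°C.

First 23 bases: ATGCGCGGAGCCATTTTGATTTT → Tm = 66°C (< 70°C)
First 24 bases: ATGCGCGGAGCCATTTTGATTTTC → Tm = 70°C (≥ 70°C)
Since every base adds ≥2°C, Tm only increases with n, so the threshold is first crossed at n = 24.

n = 24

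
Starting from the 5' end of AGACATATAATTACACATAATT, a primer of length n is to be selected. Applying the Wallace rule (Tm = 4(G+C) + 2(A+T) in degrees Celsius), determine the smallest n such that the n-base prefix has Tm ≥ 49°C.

First 20 bases: AGACATATAATTACACATAA → Tm = 48°C (< 49°C)
First 21 bases: AGACATATAATTACACATAAT → Tm = 50°C (≥ 49°C)
Since every base adds ≥2°C, Tm only increases with n, so the threshold is first crossed at n = 21.

n = 21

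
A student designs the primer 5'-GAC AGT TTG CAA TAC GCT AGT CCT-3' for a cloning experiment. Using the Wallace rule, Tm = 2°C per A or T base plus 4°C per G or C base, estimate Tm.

Counting bases: C=6, G=5, T=7, A=6
So N_AT = 13 and N_GC = 11.
Tm = 2×13 + 4×11 = 70°C

70°C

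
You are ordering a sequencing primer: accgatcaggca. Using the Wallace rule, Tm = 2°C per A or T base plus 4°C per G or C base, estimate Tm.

Counting bases: A=4, T=1, C=4, G=3
A+T = 5, G+C = 7
Tm = 4·7 + 2·5 = 28 + 10 = 38°C

38°C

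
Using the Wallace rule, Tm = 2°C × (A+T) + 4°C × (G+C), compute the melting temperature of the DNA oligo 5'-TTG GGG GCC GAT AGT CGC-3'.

60°C

Scanning the sequence gives A=2, G=8, C=4, T=4.
AT pairs contribute 6, GC pairs contribute 12.
Tm = 4·12 + 2·6 = 48 + 12 = 60°C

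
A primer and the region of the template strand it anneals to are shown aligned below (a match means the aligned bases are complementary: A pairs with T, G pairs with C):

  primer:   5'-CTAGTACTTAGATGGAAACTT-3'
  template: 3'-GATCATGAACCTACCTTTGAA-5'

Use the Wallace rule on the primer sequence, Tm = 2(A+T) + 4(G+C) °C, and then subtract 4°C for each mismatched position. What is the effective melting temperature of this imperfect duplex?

Primer base counts: A=7, T=7, G=4, C=3 → A+T=14, G+C=7
Perfect-match Tm = 2(14) + 4(7) = 28 + 28 = 56°C
Mismatches (positions where the bases are not complementary): 1 (at position 10)
Effective Tm = 56 − 1×4 = 56 − 4 = 52°C

52°C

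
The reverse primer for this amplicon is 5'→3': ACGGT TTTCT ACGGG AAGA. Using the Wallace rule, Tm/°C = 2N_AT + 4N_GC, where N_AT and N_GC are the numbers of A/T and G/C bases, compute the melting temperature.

56°C

A=5, T=5, G=6, C=3
A+T = 10, G+C = 9
Tm = 2(10) + 4(9) = 20 + 36 = 56°C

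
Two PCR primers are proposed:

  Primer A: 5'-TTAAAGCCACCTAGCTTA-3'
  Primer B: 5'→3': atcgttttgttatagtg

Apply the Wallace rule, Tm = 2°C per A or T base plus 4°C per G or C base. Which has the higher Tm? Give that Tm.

Primer A: A+T=11, G+C=7 → Tm = 2(11)+4(7) = 50°C
Primer B: A+T=12, G+C=5 → Tm = 2(12)+4(5) = 44°C
50°C vs 44°C → primer A is higher.

Primer A, 50°C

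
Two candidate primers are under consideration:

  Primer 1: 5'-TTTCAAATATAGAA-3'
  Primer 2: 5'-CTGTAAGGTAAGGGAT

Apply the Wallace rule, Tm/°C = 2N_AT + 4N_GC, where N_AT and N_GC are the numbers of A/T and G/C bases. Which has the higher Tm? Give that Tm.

Primer 1: A+T=12, G+C=2 → Tm = 2(12)+4(2) = 32°C
Primer 2: A+T=9, G+C=7 → Tm = 2(9)+4(7) = 46°C
32°C vs 46°C → primer 2 is higher.

Primer 2, 46°C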